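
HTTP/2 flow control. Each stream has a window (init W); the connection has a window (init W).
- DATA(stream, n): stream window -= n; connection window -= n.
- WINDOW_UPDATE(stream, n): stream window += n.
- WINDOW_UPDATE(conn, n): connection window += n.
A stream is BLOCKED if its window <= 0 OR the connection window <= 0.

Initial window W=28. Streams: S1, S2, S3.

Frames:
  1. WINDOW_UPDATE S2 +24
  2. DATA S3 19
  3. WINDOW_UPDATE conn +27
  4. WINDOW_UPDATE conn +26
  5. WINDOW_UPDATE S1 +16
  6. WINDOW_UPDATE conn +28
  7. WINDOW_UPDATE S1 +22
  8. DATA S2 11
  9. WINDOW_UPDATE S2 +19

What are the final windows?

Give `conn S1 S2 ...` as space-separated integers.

Answer: 79 66 60 9

Derivation:
Op 1: conn=28 S1=28 S2=52 S3=28 blocked=[]
Op 2: conn=9 S1=28 S2=52 S3=9 blocked=[]
Op 3: conn=36 S1=28 S2=52 S3=9 blocked=[]
Op 4: conn=62 S1=28 S2=52 S3=9 blocked=[]
Op 5: conn=62 S1=44 S2=52 S3=9 blocked=[]
Op 6: conn=90 S1=44 S2=52 S3=9 blocked=[]
Op 7: conn=90 S1=66 S2=52 S3=9 blocked=[]
Op 8: conn=79 S1=66 S2=41 S3=9 blocked=[]
Op 9: conn=79 S1=66 S2=60 S3=9 blocked=[]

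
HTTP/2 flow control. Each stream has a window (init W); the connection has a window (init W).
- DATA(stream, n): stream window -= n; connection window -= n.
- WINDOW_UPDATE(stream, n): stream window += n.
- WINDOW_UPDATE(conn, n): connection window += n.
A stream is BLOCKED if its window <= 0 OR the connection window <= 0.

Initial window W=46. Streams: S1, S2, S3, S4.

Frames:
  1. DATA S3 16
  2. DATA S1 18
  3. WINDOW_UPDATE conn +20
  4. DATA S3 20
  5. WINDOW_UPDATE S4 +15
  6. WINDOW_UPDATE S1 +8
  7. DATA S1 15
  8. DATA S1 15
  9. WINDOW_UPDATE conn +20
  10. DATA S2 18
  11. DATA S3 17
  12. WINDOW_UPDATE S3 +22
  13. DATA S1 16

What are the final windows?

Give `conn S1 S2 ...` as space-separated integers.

Answer: -49 -10 28 15 61

Derivation:
Op 1: conn=30 S1=46 S2=46 S3=30 S4=46 blocked=[]
Op 2: conn=12 S1=28 S2=46 S3=30 S4=46 blocked=[]
Op 3: conn=32 S1=28 S2=46 S3=30 S4=46 blocked=[]
Op 4: conn=12 S1=28 S2=46 S3=10 S4=46 blocked=[]
Op 5: conn=12 S1=28 S2=46 S3=10 S4=61 blocked=[]
Op 6: conn=12 S1=36 S2=46 S3=10 S4=61 blocked=[]
Op 7: conn=-3 S1=21 S2=46 S3=10 S4=61 blocked=[1, 2, 3, 4]
Op 8: conn=-18 S1=6 S2=46 S3=10 S4=61 blocked=[1, 2, 3, 4]
Op 9: conn=2 S1=6 S2=46 S3=10 S4=61 blocked=[]
Op 10: conn=-16 S1=6 S2=28 S3=10 S4=61 blocked=[1, 2, 3, 4]
Op 11: conn=-33 S1=6 S2=28 S3=-7 S4=61 blocked=[1, 2, 3, 4]
Op 12: conn=-33 S1=6 S2=28 S3=15 S4=61 blocked=[1, 2, 3, 4]
Op 13: conn=-49 S1=-10 S2=28 S3=15 S4=61 blocked=[1, 2, 3, 4]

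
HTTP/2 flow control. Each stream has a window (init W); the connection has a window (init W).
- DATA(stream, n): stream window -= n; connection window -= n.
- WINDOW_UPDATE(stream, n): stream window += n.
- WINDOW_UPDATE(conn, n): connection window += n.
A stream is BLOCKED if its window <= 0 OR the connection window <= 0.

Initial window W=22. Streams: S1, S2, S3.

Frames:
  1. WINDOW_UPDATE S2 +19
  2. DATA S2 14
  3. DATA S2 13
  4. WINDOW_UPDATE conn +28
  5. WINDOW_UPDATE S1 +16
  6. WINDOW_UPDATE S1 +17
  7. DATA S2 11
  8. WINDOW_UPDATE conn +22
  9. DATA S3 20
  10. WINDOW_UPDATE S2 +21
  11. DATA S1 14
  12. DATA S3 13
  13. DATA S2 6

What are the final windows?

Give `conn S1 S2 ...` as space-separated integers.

Answer: -19 41 18 -11

Derivation:
Op 1: conn=22 S1=22 S2=41 S3=22 blocked=[]
Op 2: conn=8 S1=22 S2=27 S3=22 blocked=[]
Op 3: conn=-5 S1=22 S2=14 S3=22 blocked=[1, 2, 3]
Op 4: conn=23 S1=22 S2=14 S3=22 blocked=[]
Op 5: conn=23 S1=38 S2=14 S3=22 blocked=[]
Op 6: conn=23 S1=55 S2=14 S3=22 blocked=[]
Op 7: conn=12 S1=55 S2=3 S3=22 blocked=[]
Op 8: conn=34 S1=55 S2=3 S3=22 blocked=[]
Op 9: conn=14 S1=55 S2=3 S3=2 blocked=[]
Op 10: conn=14 S1=55 S2=24 S3=2 blocked=[]
Op 11: conn=0 S1=41 S2=24 S3=2 blocked=[1, 2, 3]
Op 12: conn=-13 S1=41 S2=24 S3=-11 blocked=[1, 2, 3]
Op 13: conn=-19 S1=41 S2=18 S3=-11 blocked=[1, 2, 3]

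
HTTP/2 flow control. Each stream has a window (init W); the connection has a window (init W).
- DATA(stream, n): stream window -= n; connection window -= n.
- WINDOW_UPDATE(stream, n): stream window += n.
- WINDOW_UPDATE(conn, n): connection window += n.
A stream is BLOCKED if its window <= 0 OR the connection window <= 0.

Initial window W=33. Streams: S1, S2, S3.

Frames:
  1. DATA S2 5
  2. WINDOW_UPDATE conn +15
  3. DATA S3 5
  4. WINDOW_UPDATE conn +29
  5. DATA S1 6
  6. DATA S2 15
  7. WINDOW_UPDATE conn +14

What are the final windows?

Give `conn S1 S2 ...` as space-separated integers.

Op 1: conn=28 S1=33 S2=28 S3=33 blocked=[]
Op 2: conn=43 S1=33 S2=28 S3=33 blocked=[]
Op 3: conn=38 S1=33 S2=28 S3=28 blocked=[]
Op 4: conn=67 S1=33 S2=28 S3=28 blocked=[]
Op 5: conn=61 S1=27 S2=28 S3=28 blocked=[]
Op 6: conn=46 S1=27 S2=13 S3=28 blocked=[]
Op 7: conn=60 S1=27 S2=13 S3=28 blocked=[]

Answer: 60 27 13 28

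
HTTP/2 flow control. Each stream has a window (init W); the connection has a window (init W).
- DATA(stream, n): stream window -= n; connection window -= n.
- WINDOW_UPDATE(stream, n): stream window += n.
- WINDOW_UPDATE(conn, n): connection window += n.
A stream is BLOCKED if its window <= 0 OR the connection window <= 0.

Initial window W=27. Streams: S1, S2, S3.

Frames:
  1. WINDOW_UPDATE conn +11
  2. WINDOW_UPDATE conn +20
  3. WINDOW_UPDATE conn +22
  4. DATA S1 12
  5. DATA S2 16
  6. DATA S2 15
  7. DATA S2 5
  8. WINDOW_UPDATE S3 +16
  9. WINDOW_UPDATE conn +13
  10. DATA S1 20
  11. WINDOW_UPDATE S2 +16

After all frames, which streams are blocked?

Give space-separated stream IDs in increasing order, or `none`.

Op 1: conn=38 S1=27 S2=27 S3=27 blocked=[]
Op 2: conn=58 S1=27 S2=27 S3=27 blocked=[]
Op 3: conn=80 S1=27 S2=27 S3=27 blocked=[]
Op 4: conn=68 S1=15 S2=27 S3=27 blocked=[]
Op 5: conn=52 S1=15 S2=11 S3=27 blocked=[]
Op 6: conn=37 S1=15 S2=-4 S3=27 blocked=[2]
Op 7: conn=32 S1=15 S2=-9 S3=27 blocked=[2]
Op 8: conn=32 S1=15 S2=-9 S3=43 blocked=[2]
Op 9: conn=45 S1=15 S2=-9 S3=43 blocked=[2]
Op 10: conn=25 S1=-5 S2=-9 S3=43 blocked=[1, 2]
Op 11: conn=25 S1=-5 S2=7 S3=43 blocked=[1]

Answer: S1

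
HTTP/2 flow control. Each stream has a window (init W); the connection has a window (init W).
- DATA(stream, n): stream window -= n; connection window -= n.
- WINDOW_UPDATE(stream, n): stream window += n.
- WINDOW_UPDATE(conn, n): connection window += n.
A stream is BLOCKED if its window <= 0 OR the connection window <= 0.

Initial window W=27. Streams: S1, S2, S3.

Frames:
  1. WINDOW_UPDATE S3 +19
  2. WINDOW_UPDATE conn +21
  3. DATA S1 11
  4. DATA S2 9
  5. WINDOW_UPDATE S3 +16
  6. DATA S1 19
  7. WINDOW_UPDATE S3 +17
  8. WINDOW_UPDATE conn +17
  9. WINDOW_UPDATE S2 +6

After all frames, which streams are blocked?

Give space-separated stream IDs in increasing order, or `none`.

Answer: S1

Derivation:
Op 1: conn=27 S1=27 S2=27 S3=46 blocked=[]
Op 2: conn=48 S1=27 S2=27 S3=46 blocked=[]
Op 3: conn=37 S1=16 S2=27 S3=46 blocked=[]
Op 4: conn=28 S1=16 S2=18 S3=46 blocked=[]
Op 5: conn=28 S1=16 S2=18 S3=62 blocked=[]
Op 6: conn=9 S1=-3 S2=18 S3=62 blocked=[1]
Op 7: conn=9 S1=-3 S2=18 S3=79 blocked=[1]
Op 8: conn=26 S1=-3 S2=18 S3=79 blocked=[1]
Op 9: conn=26 S1=-3 S2=24 S3=79 blocked=[1]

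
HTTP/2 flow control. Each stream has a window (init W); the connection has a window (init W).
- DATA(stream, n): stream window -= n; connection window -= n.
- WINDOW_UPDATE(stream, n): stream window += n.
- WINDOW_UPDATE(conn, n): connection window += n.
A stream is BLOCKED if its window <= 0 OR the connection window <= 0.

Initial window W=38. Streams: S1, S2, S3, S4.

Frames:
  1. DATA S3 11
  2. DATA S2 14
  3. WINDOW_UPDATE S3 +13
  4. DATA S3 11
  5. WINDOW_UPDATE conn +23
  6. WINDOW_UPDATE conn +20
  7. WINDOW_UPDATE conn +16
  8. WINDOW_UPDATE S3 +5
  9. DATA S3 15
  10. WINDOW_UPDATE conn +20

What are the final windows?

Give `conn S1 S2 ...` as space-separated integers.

Answer: 66 38 24 19 38

Derivation:
Op 1: conn=27 S1=38 S2=38 S3=27 S4=38 blocked=[]
Op 2: conn=13 S1=38 S2=24 S3=27 S4=38 blocked=[]
Op 3: conn=13 S1=38 S2=24 S3=40 S4=38 blocked=[]
Op 4: conn=2 S1=38 S2=24 S3=29 S4=38 blocked=[]
Op 5: conn=25 S1=38 S2=24 S3=29 S4=38 blocked=[]
Op 6: conn=45 S1=38 S2=24 S3=29 S4=38 blocked=[]
Op 7: conn=61 S1=38 S2=24 S3=29 S4=38 blocked=[]
Op 8: conn=61 S1=38 S2=24 S3=34 S4=38 blocked=[]
Op 9: conn=46 S1=38 S2=24 S3=19 S4=38 blocked=[]
Op 10: conn=66 S1=38 S2=24 S3=19 S4=38 blocked=[]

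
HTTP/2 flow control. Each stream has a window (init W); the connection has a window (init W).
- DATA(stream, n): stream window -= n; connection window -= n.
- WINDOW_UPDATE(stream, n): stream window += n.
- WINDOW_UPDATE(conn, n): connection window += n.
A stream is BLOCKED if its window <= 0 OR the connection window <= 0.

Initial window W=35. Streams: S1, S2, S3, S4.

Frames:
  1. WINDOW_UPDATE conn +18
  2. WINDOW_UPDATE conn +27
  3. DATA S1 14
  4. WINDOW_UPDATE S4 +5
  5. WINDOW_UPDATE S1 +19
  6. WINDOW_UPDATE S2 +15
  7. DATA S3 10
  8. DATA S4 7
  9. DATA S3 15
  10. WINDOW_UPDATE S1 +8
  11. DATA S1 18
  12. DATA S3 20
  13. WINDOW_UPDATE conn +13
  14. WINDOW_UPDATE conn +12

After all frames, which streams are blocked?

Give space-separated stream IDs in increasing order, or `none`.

Op 1: conn=53 S1=35 S2=35 S3=35 S4=35 blocked=[]
Op 2: conn=80 S1=35 S2=35 S3=35 S4=35 blocked=[]
Op 3: conn=66 S1=21 S2=35 S3=35 S4=35 blocked=[]
Op 4: conn=66 S1=21 S2=35 S3=35 S4=40 blocked=[]
Op 5: conn=66 S1=40 S2=35 S3=35 S4=40 blocked=[]
Op 6: conn=66 S1=40 S2=50 S3=35 S4=40 blocked=[]
Op 7: conn=56 S1=40 S2=50 S3=25 S4=40 blocked=[]
Op 8: conn=49 S1=40 S2=50 S3=25 S4=33 blocked=[]
Op 9: conn=34 S1=40 S2=50 S3=10 S4=33 blocked=[]
Op 10: conn=34 S1=48 S2=50 S3=10 S4=33 blocked=[]
Op 11: conn=16 S1=30 S2=50 S3=10 S4=33 blocked=[]
Op 12: conn=-4 S1=30 S2=50 S3=-10 S4=33 blocked=[1, 2, 3, 4]
Op 13: conn=9 S1=30 S2=50 S3=-10 S4=33 blocked=[3]
Op 14: conn=21 S1=30 S2=50 S3=-10 S4=33 blocked=[3]

Answer: S3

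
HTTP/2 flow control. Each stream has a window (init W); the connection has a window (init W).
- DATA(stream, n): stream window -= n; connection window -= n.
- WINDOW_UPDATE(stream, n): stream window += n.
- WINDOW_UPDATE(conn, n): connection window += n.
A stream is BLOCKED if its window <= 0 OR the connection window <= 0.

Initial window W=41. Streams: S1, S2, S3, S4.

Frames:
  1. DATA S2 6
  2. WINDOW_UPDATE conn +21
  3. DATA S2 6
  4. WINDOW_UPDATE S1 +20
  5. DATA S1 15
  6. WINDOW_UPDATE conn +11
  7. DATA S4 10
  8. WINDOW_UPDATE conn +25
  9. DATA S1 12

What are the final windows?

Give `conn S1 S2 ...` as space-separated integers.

Op 1: conn=35 S1=41 S2=35 S3=41 S4=41 blocked=[]
Op 2: conn=56 S1=41 S2=35 S3=41 S4=41 blocked=[]
Op 3: conn=50 S1=41 S2=29 S3=41 S4=41 blocked=[]
Op 4: conn=50 S1=61 S2=29 S3=41 S4=41 blocked=[]
Op 5: conn=35 S1=46 S2=29 S3=41 S4=41 blocked=[]
Op 6: conn=46 S1=46 S2=29 S3=41 S4=41 blocked=[]
Op 7: conn=36 S1=46 S2=29 S3=41 S4=31 blocked=[]
Op 8: conn=61 S1=46 S2=29 S3=41 S4=31 blocked=[]
Op 9: conn=49 S1=34 S2=29 S3=41 S4=31 blocked=[]

Answer: 49 34 29 41 31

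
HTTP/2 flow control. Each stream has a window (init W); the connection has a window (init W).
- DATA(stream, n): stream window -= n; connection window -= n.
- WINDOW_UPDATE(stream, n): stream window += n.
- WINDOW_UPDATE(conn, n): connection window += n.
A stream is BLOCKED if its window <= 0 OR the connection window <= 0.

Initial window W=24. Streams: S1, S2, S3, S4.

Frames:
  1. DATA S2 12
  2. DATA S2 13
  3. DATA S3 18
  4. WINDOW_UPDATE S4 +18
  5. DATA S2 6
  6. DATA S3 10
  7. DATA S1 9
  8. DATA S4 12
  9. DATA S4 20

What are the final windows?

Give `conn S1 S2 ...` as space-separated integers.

Answer: -76 15 -7 -4 10

Derivation:
Op 1: conn=12 S1=24 S2=12 S3=24 S4=24 blocked=[]
Op 2: conn=-1 S1=24 S2=-1 S3=24 S4=24 blocked=[1, 2, 3, 4]
Op 3: conn=-19 S1=24 S2=-1 S3=6 S4=24 blocked=[1, 2, 3, 4]
Op 4: conn=-19 S1=24 S2=-1 S3=6 S4=42 blocked=[1, 2, 3, 4]
Op 5: conn=-25 S1=24 S2=-7 S3=6 S4=42 blocked=[1, 2, 3, 4]
Op 6: conn=-35 S1=24 S2=-7 S3=-4 S4=42 blocked=[1, 2, 3, 4]
Op 7: conn=-44 S1=15 S2=-7 S3=-4 S4=42 blocked=[1, 2, 3, 4]
Op 8: conn=-56 S1=15 S2=-7 S3=-4 S4=30 blocked=[1, 2, 3, 4]
Op 9: conn=-76 S1=15 S2=-7 S3=-4 S4=10 blocked=[1, 2, 3, 4]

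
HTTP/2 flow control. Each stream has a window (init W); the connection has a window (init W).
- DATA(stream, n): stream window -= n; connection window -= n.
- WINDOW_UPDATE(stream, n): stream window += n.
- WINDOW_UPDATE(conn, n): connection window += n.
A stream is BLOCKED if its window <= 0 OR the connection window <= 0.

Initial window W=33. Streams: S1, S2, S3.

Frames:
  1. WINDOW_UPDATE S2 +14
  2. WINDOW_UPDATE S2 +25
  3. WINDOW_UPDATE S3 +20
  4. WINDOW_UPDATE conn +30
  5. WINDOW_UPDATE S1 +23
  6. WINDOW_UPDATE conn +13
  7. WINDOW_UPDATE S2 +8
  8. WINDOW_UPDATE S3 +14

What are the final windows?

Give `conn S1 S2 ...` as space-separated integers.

Answer: 76 56 80 67

Derivation:
Op 1: conn=33 S1=33 S2=47 S3=33 blocked=[]
Op 2: conn=33 S1=33 S2=72 S3=33 blocked=[]
Op 3: conn=33 S1=33 S2=72 S3=53 blocked=[]
Op 4: conn=63 S1=33 S2=72 S3=53 blocked=[]
Op 5: conn=63 S1=56 S2=72 S3=53 blocked=[]
Op 6: conn=76 S1=56 S2=72 S3=53 blocked=[]
Op 7: conn=76 S1=56 S2=80 S3=53 blocked=[]
Op 8: conn=76 S1=56 S2=80 S3=67 blocked=[]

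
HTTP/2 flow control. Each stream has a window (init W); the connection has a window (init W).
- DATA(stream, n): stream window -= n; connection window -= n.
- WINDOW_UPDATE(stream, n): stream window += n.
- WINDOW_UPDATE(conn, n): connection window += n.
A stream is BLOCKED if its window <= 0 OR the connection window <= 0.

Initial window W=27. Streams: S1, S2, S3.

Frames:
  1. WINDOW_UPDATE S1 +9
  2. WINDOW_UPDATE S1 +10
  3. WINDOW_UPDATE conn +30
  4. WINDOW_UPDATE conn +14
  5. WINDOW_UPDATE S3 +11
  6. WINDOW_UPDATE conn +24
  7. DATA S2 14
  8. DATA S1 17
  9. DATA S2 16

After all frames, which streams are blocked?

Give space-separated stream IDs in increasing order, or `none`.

Answer: S2

Derivation:
Op 1: conn=27 S1=36 S2=27 S3=27 blocked=[]
Op 2: conn=27 S1=46 S2=27 S3=27 blocked=[]
Op 3: conn=57 S1=46 S2=27 S3=27 blocked=[]
Op 4: conn=71 S1=46 S2=27 S3=27 blocked=[]
Op 5: conn=71 S1=46 S2=27 S3=38 blocked=[]
Op 6: conn=95 S1=46 S2=27 S3=38 blocked=[]
Op 7: conn=81 S1=46 S2=13 S3=38 blocked=[]
Op 8: conn=64 S1=29 S2=13 S3=38 blocked=[]
Op 9: conn=48 S1=29 S2=-3 S3=38 blocked=[2]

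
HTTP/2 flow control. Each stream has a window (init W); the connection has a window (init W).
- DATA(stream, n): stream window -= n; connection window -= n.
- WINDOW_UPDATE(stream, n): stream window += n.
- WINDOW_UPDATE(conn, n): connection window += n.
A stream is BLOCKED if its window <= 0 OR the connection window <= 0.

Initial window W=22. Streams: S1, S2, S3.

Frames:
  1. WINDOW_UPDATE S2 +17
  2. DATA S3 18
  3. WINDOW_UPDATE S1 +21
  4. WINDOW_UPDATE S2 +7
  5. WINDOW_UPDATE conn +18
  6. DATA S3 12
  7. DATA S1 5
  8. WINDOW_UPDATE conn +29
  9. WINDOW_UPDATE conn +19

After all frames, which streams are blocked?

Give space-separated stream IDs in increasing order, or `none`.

Answer: S3

Derivation:
Op 1: conn=22 S1=22 S2=39 S3=22 blocked=[]
Op 2: conn=4 S1=22 S2=39 S3=4 blocked=[]
Op 3: conn=4 S1=43 S2=39 S3=4 blocked=[]
Op 4: conn=4 S1=43 S2=46 S3=4 blocked=[]
Op 5: conn=22 S1=43 S2=46 S3=4 blocked=[]
Op 6: conn=10 S1=43 S2=46 S3=-8 blocked=[3]
Op 7: conn=5 S1=38 S2=46 S3=-8 blocked=[3]
Op 8: conn=34 S1=38 S2=46 S3=-8 blocked=[3]
Op 9: conn=53 S1=38 S2=46 S3=-8 blocked=[3]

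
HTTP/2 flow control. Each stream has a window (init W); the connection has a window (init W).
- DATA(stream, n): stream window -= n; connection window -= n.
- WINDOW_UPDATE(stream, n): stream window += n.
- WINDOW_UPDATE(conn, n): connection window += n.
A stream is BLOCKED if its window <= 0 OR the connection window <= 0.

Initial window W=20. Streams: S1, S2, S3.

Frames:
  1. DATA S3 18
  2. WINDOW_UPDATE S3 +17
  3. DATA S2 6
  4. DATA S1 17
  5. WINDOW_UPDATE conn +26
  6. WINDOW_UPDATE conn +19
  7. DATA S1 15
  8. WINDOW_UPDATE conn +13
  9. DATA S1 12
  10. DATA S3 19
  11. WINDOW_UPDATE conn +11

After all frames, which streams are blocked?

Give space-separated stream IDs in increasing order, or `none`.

Op 1: conn=2 S1=20 S2=20 S3=2 blocked=[]
Op 2: conn=2 S1=20 S2=20 S3=19 blocked=[]
Op 3: conn=-4 S1=20 S2=14 S3=19 blocked=[1, 2, 3]
Op 4: conn=-21 S1=3 S2=14 S3=19 blocked=[1, 2, 3]
Op 5: conn=5 S1=3 S2=14 S3=19 blocked=[]
Op 6: conn=24 S1=3 S2=14 S3=19 blocked=[]
Op 7: conn=9 S1=-12 S2=14 S3=19 blocked=[1]
Op 8: conn=22 S1=-12 S2=14 S3=19 blocked=[1]
Op 9: conn=10 S1=-24 S2=14 S3=19 blocked=[1]
Op 10: conn=-9 S1=-24 S2=14 S3=0 blocked=[1, 2, 3]
Op 11: conn=2 S1=-24 S2=14 S3=0 blocked=[1, 3]

Answer: S1 S3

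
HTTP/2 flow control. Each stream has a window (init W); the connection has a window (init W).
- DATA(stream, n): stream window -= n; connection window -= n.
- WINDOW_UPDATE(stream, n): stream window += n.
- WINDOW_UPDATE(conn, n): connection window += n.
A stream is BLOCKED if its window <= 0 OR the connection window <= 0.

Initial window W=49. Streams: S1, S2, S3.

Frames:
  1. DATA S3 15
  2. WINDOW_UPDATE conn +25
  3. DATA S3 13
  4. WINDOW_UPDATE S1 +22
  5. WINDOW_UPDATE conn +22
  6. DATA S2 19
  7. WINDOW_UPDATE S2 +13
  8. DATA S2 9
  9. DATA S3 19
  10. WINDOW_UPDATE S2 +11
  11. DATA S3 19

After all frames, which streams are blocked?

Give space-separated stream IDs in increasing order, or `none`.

Op 1: conn=34 S1=49 S2=49 S3=34 blocked=[]
Op 2: conn=59 S1=49 S2=49 S3=34 blocked=[]
Op 3: conn=46 S1=49 S2=49 S3=21 blocked=[]
Op 4: conn=46 S1=71 S2=49 S3=21 blocked=[]
Op 5: conn=68 S1=71 S2=49 S3=21 blocked=[]
Op 6: conn=49 S1=71 S2=30 S3=21 blocked=[]
Op 7: conn=49 S1=71 S2=43 S3=21 blocked=[]
Op 8: conn=40 S1=71 S2=34 S3=21 blocked=[]
Op 9: conn=21 S1=71 S2=34 S3=2 blocked=[]
Op 10: conn=21 S1=71 S2=45 S3=2 blocked=[]
Op 11: conn=2 S1=71 S2=45 S3=-17 blocked=[3]

Answer: S3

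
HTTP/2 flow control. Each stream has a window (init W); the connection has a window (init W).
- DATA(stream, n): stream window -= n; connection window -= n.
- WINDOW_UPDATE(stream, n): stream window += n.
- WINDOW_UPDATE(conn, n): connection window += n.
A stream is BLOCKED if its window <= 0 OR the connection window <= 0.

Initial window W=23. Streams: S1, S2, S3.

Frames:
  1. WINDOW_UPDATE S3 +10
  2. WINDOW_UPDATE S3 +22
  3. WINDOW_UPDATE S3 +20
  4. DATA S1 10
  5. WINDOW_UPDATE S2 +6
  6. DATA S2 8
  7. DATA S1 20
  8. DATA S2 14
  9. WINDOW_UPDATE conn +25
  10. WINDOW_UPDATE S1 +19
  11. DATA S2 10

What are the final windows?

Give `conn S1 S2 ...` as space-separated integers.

Answer: -14 12 -3 75

Derivation:
Op 1: conn=23 S1=23 S2=23 S3=33 blocked=[]
Op 2: conn=23 S1=23 S2=23 S3=55 blocked=[]
Op 3: conn=23 S1=23 S2=23 S3=75 blocked=[]
Op 4: conn=13 S1=13 S2=23 S3=75 blocked=[]
Op 5: conn=13 S1=13 S2=29 S3=75 blocked=[]
Op 6: conn=5 S1=13 S2=21 S3=75 blocked=[]
Op 7: conn=-15 S1=-7 S2=21 S3=75 blocked=[1, 2, 3]
Op 8: conn=-29 S1=-7 S2=7 S3=75 blocked=[1, 2, 3]
Op 9: conn=-4 S1=-7 S2=7 S3=75 blocked=[1, 2, 3]
Op 10: conn=-4 S1=12 S2=7 S3=75 blocked=[1, 2, 3]
Op 11: conn=-14 S1=12 S2=-3 S3=75 blocked=[1, 2, 3]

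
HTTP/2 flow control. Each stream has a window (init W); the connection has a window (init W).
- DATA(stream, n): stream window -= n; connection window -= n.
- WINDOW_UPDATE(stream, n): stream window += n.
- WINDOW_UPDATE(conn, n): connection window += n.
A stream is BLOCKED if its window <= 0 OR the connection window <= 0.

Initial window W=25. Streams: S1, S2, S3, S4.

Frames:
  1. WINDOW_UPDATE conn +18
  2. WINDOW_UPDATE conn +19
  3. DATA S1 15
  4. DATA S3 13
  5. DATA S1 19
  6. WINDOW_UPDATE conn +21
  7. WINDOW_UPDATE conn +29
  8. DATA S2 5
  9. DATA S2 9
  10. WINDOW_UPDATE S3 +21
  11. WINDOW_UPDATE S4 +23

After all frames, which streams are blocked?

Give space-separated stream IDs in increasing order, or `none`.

Answer: S1

Derivation:
Op 1: conn=43 S1=25 S2=25 S3=25 S4=25 blocked=[]
Op 2: conn=62 S1=25 S2=25 S3=25 S4=25 blocked=[]
Op 3: conn=47 S1=10 S2=25 S3=25 S4=25 blocked=[]
Op 4: conn=34 S1=10 S2=25 S3=12 S4=25 blocked=[]
Op 5: conn=15 S1=-9 S2=25 S3=12 S4=25 blocked=[1]
Op 6: conn=36 S1=-9 S2=25 S3=12 S4=25 blocked=[1]
Op 7: conn=65 S1=-9 S2=25 S3=12 S4=25 blocked=[1]
Op 8: conn=60 S1=-9 S2=20 S3=12 S4=25 blocked=[1]
Op 9: conn=51 S1=-9 S2=11 S3=12 S4=25 blocked=[1]
Op 10: conn=51 S1=-9 S2=11 S3=33 S4=25 blocked=[1]
Op 11: conn=51 S1=-9 S2=11 S3=33 S4=48 blocked=[1]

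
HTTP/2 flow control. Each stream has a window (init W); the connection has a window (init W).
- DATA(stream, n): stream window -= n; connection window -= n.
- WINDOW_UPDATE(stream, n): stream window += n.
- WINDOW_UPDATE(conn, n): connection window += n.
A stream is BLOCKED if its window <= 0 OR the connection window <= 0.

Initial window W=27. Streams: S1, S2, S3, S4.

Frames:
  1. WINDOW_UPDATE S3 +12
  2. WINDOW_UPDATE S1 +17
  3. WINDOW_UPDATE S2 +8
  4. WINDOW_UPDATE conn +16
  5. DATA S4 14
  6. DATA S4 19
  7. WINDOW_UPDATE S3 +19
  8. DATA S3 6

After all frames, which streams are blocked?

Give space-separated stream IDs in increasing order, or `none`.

Op 1: conn=27 S1=27 S2=27 S3=39 S4=27 blocked=[]
Op 2: conn=27 S1=44 S2=27 S3=39 S4=27 blocked=[]
Op 3: conn=27 S1=44 S2=35 S3=39 S4=27 blocked=[]
Op 4: conn=43 S1=44 S2=35 S3=39 S4=27 blocked=[]
Op 5: conn=29 S1=44 S2=35 S3=39 S4=13 blocked=[]
Op 6: conn=10 S1=44 S2=35 S3=39 S4=-6 blocked=[4]
Op 7: conn=10 S1=44 S2=35 S3=58 S4=-6 blocked=[4]
Op 8: conn=4 S1=44 S2=35 S3=52 S4=-6 blocked=[4]

Answer: S4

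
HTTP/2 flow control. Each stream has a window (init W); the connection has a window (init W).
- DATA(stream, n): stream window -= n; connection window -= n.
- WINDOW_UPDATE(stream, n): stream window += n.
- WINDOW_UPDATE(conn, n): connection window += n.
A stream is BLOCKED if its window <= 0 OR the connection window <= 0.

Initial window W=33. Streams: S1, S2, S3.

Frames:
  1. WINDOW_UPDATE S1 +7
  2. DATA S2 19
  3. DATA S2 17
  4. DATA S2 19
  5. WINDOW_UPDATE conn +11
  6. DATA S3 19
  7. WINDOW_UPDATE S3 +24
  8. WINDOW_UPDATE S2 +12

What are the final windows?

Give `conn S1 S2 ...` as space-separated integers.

Op 1: conn=33 S1=40 S2=33 S3=33 blocked=[]
Op 2: conn=14 S1=40 S2=14 S3=33 blocked=[]
Op 3: conn=-3 S1=40 S2=-3 S3=33 blocked=[1, 2, 3]
Op 4: conn=-22 S1=40 S2=-22 S3=33 blocked=[1, 2, 3]
Op 5: conn=-11 S1=40 S2=-22 S3=33 blocked=[1, 2, 3]
Op 6: conn=-30 S1=40 S2=-22 S3=14 blocked=[1, 2, 3]
Op 7: conn=-30 S1=40 S2=-22 S3=38 blocked=[1, 2, 3]
Op 8: conn=-30 S1=40 S2=-10 S3=38 blocked=[1, 2, 3]

Answer: -30 40 -10 38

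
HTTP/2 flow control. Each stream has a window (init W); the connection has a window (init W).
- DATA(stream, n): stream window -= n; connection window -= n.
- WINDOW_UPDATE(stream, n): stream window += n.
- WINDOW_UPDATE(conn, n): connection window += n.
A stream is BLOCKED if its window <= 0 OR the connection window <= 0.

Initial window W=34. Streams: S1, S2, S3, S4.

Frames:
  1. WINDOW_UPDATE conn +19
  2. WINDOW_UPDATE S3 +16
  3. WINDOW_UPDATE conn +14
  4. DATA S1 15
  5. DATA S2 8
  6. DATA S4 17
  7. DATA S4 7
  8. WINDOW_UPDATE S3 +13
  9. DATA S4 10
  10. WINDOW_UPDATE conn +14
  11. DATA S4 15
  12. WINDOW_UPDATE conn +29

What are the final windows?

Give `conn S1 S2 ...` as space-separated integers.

Answer: 38 19 26 63 -15

Derivation:
Op 1: conn=53 S1=34 S2=34 S3=34 S4=34 blocked=[]
Op 2: conn=53 S1=34 S2=34 S3=50 S4=34 blocked=[]
Op 3: conn=67 S1=34 S2=34 S3=50 S4=34 blocked=[]
Op 4: conn=52 S1=19 S2=34 S3=50 S4=34 blocked=[]
Op 5: conn=44 S1=19 S2=26 S3=50 S4=34 blocked=[]
Op 6: conn=27 S1=19 S2=26 S3=50 S4=17 blocked=[]
Op 7: conn=20 S1=19 S2=26 S3=50 S4=10 blocked=[]
Op 8: conn=20 S1=19 S2=26 S3=63 S4=10 blocked=[]
Op 9: conn=10 S1=19 S2=26 S3=63 S4=0 blocked=[4]
Op 10: conn=24 S1=19 S2=26 S3=63 S4=0 blocked=[4]
Op 11: conn=9 S1=19 S2=26 S3=63 S4=-15 blocked=[4]
Op 12: conn=38 S1=19 S2=26 S3=63 S4=-15 blocked=[4]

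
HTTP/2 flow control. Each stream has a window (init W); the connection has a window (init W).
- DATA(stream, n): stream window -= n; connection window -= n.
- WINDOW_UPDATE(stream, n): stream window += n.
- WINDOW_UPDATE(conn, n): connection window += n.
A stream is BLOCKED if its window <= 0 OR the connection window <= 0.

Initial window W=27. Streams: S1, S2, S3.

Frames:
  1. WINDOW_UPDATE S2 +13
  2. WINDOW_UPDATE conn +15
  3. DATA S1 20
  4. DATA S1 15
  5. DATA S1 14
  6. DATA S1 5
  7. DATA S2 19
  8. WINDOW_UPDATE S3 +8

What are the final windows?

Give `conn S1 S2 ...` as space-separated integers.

Answer: -31 -27 21 35

Derivation:
Op 1: conn=27 S1=27 S2=40 S3=27 blocked=[]
Op 2: conn=42 S1=27 S2=40 S3=27 blocked=[]
Op 3: conn=22 S1=7 S2=40 S3=27 blocked=[]
Op 4: conn=7 S1=-8 S2=40 S3=27 blocked=[1]
Op 5: conn=-7 S1=-22 S2=40 S3=27 blocked=[1, 2, 3]
Op 6: conn=-12 S1=-27 S2=40 S3=27 blocked=[1, 2, 3]
Op 7: conn=-31 S1=-27 S2=21 S3=27 blocked=[1, 2, 3]
Op 8: conn=-31 S1=-27 S2=21 S3=35 blocked=[1, 2, 3]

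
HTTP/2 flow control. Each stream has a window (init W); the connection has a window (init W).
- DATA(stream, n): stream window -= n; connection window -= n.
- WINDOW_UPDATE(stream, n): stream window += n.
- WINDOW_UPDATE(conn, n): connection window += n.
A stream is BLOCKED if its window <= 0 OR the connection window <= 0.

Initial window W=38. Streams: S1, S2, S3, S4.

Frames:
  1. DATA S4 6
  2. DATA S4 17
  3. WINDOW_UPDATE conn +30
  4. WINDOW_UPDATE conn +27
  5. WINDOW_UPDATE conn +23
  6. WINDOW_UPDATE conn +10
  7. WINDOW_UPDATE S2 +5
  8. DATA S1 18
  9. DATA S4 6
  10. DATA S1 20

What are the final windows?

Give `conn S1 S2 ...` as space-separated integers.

Answer: 61 0 43 38 9

Derivation:
Op 1: conn=32 S1=38 S2=38 S3=38 S4=32 blocked=[]
Op 2: conn=15 S1=38 S2=38 S3=38 S4=15 blocked=[]
Op 3: conn=45 S1=38 S2=38 S3=38 S4=15 blocked=[]
Op 4: conn=72 S1=38 S2=38 S3=38 S4=15 blocked=[]
Op 5: conn=95 S1=38 S2=38 S3=38 S4=15 blocked=[]
Op 6: conn=105 S1=38 S2=38 S3=38 S4=15 blocked=[]
Op 7: conn=105 S1=38 S2=43 S3=38 S4=15 blocked=[]
Op 8: conn=87 S1=20 S2=43 S3=38 S4=15 blocked=[]
Op 9: conn=81 S1=20 S2=43 S3=38 S4=9 blocked=[]
Op 10: conn=61 S1=0 S2=43 S3=38 S4=9 blocked=[1]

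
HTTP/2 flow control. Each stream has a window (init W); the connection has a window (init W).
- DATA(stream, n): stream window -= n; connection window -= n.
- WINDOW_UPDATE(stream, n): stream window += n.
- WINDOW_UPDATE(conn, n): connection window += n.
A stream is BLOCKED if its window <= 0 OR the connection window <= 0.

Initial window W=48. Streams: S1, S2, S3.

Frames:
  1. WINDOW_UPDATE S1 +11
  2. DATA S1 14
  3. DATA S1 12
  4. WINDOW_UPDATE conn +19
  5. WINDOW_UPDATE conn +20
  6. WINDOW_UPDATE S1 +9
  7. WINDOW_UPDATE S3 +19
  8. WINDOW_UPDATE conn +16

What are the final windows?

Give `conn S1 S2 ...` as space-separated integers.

Answer: 77 42 48 67

Derivation:
Op 1: conn=48 S1=59 S2=48 S3=48 blocked=[]
Op 2: conn=34 S1=45 S2=48 S3=48 blocked=[]
Op 3: conn=22 S1=33 S2=48 S3=48 blocked=[]
Op 4: conn=41 S1=33 S2=48 S3=48 blocked=[]
Op 5: conn=61 S1=33 S2=48 S3=48 blocked=[]
Op 6: conn=61 S1=42 S2=48 S3=48 blocked=[]
Op 7: conn=61 S1=42 S2=48 S3=67 blocked=[]
Op 8: conn=77 S1=42 S2=48 S3=67 blocked=[]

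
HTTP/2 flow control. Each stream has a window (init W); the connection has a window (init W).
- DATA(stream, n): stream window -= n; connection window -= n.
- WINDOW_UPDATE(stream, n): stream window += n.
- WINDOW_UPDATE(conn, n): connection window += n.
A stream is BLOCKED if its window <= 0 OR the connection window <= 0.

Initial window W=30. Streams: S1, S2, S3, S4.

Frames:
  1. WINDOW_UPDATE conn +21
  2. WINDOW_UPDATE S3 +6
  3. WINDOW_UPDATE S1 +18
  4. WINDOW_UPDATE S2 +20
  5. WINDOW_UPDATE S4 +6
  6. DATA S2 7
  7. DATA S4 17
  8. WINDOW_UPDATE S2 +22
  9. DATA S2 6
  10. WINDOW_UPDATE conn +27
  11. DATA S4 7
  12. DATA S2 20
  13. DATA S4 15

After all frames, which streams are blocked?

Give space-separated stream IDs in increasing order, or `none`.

Answer: S4

Derivation:
Op 1: conn=51 S1=30 S2=30 S3=30 S4=30 blocked=[]
Op 2: conn=51 S1=30 S2=30 S3=36 S4=30 blocked=[]
Op 3: conn=51 S1=48 S2=30 S3=36 S4=30 blocked=[]
Op 4: conn=51 S1=48 S2=50 S3=36 S4=30 blocked=[]
Op 5: conn=51 S1=48 S2=50 S3=36 S4=36 blocked=[]
Op 6: conn=44 S1=48 S2=43 S3=36 S4=36 blocked=[]
Op 7: conn=27 S1=48 S2=43 S3=36 S4=19 blocked=[]
Op 8: conn=27 S1=48 S2=65 S3=36 S4=19 blocked=[]
Op 9: conn=21 S1=48 S2=59 S3=36 S4=19 blocked=[]
Op 10: conn=48 S1=48 S2=59 S3=36 S4=19 blocked=[]
Op 11: conn=41 S1=48 S2=59 S3=36 S4=12 blocked=[]
Op 12: conn=21 S1=48 S2=39 S3=36 S4=12 blocked=[]
Op 13: conn=6 S1=48 S2=39 S3=36 S4=-3 blocked=[4]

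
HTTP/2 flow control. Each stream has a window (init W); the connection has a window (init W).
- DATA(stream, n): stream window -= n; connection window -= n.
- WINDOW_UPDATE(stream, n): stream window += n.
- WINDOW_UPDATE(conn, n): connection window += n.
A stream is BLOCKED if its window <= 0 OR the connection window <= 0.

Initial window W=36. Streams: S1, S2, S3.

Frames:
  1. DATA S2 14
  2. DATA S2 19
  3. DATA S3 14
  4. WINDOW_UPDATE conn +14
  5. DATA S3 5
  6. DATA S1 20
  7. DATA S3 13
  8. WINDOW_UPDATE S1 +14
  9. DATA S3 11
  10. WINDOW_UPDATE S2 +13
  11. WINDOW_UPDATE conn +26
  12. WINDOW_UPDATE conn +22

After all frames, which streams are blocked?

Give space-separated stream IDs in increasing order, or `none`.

Op 1: conn=22 S1=36 S2=22 S3=36 blocked=[]
Op 2: conn=3 S1=36 S2=3 S3=36 blocked=[]
Op 3: conn=-11 S1=36 S2=3 S3=22 blocked=[1, 2, 3]
Op 4: conn=3 S1=36 S2=3 S3=22 blocked=[]
Op 5: conn=-2 S1=36 S2=3 S3=17 blocked=[1, 2, 3]
Op 6: conn=-22 S1=16 S2=3 S3=17 blocked=[1, 2, 3]
Op 7: conn=-35 S1=16 S2=3 S3=4 blocked=[1, 2, 3]
Op 8: conn=-35 S1=30 S2=3 S3=4 blocked=[1, 2, 3]
Op 9: conn=-46 S1=30 S2=3 S3=-7 blocked=[1, 2, 3]
Op 10: conn=-46 S1=30 S2=16 S3=-7 blocked=[1, 2, 3]
Op 11: conn=-20 S1=30 S2=16 S3=-7 blocked=[1, 2, 3]
Op 12: conn=2 S1=30 S2=16 S3=-7 blocked=[3]

Answer: S3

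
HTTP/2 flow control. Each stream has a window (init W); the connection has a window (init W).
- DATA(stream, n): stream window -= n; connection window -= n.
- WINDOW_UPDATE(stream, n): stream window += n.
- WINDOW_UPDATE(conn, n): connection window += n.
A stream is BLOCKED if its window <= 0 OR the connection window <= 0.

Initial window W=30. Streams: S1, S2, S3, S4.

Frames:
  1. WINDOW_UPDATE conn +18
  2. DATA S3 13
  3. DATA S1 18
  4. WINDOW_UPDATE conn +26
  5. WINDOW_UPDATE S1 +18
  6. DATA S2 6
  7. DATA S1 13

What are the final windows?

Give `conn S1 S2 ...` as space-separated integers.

Op 1: conn=48 S1=30 S2=30 S3=30 S4=30 blocked=[]
Op 2: conn=35 S1=30 S2=30 S3=17 S4=30 blocked=[]
Op 3: conn=17 S1=12 S2=30 S3=17 S4=30 blocked=[]
Op 4: conn=43 S1=12 S2=30 S3=17 S4=30 blocked=[]
Op 5: conn=43 S1=30 S2=30 S3=17 S4=30 blocked=[]
Op 6: conn=37 S1=30 S2=24 S3=17 S4=30 blocked=[]
Op 7: conn=24 S1=17 S2=24 S3=17 S4=30 blocked=[]

Answer: 24 17 24 17 30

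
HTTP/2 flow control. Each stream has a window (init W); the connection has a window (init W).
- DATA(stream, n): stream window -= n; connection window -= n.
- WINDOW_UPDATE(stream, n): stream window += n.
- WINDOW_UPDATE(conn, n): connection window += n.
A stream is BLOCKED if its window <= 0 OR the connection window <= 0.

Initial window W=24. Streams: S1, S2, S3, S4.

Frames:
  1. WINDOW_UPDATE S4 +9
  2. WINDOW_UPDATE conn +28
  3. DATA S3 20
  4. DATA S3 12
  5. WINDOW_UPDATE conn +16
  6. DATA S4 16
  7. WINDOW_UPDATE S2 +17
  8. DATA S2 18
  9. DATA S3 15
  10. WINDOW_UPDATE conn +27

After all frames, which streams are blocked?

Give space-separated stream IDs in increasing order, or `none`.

Op 1: conn=24 S1=24 S2=24 S3=24 S4=33 blocked=[]
Op 2: conn=52 S1=24 S2=24 S3=24 S4=33 blocked=[]
Op 3: conn=32 S1=24 S2=24 S3=4 S4=33 blocked=[]
Op 4: conn=20 S1=24 S2=24 S3=-8 S4=33 blocked=[3]
Op 5: conn=36 S1=24 S2=24 S3=-8 S4=33 blocked=[3]
Op 6: conn=20 S1=24 S2=24 S3=-8 S4=17 blocked=[3]
Op 7: conn=20 S1=24 S2=41 S3=-8 S4=17 blocked=[3]
Op 8: conn=2 S1=24 S2=23 S3=-8 S4=17 blocked=[3]
Op 9: conn=-13 S1=24 S2=23 S3=-23 S4=17 blocked=[1, 2, 3, 4]
Op 10: conn=14 S1=24 S2=23 S3=-23 S4=17 blocked=[3]

Answer: S3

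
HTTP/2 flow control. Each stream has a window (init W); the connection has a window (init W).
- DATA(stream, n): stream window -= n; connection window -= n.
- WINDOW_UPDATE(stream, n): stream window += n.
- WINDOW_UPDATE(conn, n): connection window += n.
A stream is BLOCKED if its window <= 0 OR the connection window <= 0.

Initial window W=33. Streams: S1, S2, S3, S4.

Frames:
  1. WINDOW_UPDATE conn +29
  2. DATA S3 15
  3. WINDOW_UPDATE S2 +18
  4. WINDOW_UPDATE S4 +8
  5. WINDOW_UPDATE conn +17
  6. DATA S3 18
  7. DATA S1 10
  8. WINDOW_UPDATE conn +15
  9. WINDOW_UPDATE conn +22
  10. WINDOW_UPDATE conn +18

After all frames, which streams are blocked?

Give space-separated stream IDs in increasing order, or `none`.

Answer: S3

Derivation:
Op 1: conn=62 S1=33 S2=33 S3=33 S4=33 blocked=[]
Op 2: conn=47 S1=33 S2=33 S3=18 S4=33 blocked=[]
Op 3: conn=47 S1=33 S2=51 S3=18 S4=33 blocked=[]
Op 4: conn=47 S1=33 S2=51 S3=18 S4=41 blocked=[]
Op 5: conn=64 S1=33 S2=51 S3=18 S4=41 blocked=[]
Op 6: conn=46 S1=33 S2=51 S3=0 S4=41 blocked=[3]
Op 7: conn=36 S1=23 S2=51 S3=0 S4=41 blocked=[3]
Op 8: conn=51 S1=23 S2=51 S3=0 S4=41 blocked=[3]
Op 9: conn=73 S1=23 S2=51 S3=0 S4=41 blocked=[3]
Op 10: conn=91 S1=23 S2=51 S3=0 S4=41 blocked=[3]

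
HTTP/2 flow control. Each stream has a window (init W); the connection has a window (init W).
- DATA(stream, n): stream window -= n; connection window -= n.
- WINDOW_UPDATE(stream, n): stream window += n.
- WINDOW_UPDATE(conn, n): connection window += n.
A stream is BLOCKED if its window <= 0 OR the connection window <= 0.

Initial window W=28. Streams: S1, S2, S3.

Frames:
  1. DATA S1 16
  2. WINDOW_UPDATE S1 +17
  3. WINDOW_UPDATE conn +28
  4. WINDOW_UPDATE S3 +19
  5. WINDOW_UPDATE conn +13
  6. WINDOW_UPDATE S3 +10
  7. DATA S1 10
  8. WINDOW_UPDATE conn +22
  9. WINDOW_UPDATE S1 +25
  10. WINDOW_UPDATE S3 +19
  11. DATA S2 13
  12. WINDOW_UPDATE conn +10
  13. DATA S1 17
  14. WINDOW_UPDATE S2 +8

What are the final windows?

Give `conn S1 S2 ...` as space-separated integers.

Answer: 45 27 23 76

Derivation:
Op 1: conn=12 S1=12 S2=28 S3=28 blocked=[]
Op 2: conn=12 S1=29 S2=28 S3=28 blocked=[]
Op 3: conn=40 S1=29 S2=28 S3=28 blocked=[]
Op 4: conn=40 S1=29 S2=28 S3=47 blocked=[]
Op 5: conn=53 S1=29 S2=28 S3=47 blocked=[]
Op 6: conn=53 S1=29 S2=28 S3=57 blocked=[]
Op 7: conn=43 S1=19 S2=28 S3=57 blocked=[]
Op 8: conn=65 S1=19 S2=28 S3=57 blocked=[]
Op 9: conn=65 S1=44 S2=28 S3=57 blocked=[]
Op 10: conn=65 S1=44 S2=28 S3=76 blocked=[]
Op 11: conn=52 S1=44 S2=15 S3=76 blocked=[]
Op 12: conn=62 S1=44 S2=15 S3=76 blocked=[]
Op 13: conn=45 S1=27 S2=15 S3=76 blocked=[]
Op 14: conn=45 S1=27 S2=23 S3=76 blocked=[]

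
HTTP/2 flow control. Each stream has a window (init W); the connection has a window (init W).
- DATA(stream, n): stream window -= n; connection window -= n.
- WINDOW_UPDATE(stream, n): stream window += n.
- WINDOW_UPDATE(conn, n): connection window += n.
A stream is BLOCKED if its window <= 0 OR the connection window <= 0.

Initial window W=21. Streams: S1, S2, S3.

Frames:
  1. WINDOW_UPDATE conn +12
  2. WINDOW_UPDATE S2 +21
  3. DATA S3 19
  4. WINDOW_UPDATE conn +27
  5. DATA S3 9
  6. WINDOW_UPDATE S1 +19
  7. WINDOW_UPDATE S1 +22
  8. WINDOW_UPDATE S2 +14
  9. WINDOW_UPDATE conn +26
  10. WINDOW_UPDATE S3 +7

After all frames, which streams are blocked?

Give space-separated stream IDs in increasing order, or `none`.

Op 1: conn=33 S1=21 S2=21 S3=21 blocked=[]
Op 2: conn=33 S1=21 S2=42 S3=21 blocked=[]
Op 3: conn=14 S1=21 S2=42 S3=2 blocked=[]
Op 4: conn=41 S1=21 S2=42 S3=2 blocked=[]
Op 5: conn=32 S1=21 S2=42 S3=-7 blocked=[3]
Op 6: conn=32 S1=40 S2=42 S3=-7 blocked=[3]
Op 7: conn=32 S1=62 S2=42 S3=-7 blocked=[3]
Op 8: conn=32 S1=62 S2=56 S3=-7 blocked=[3]
Op 9: conn=58 S1=62 S2=56 S3=-7 blocked=[3]
Op 10: conn=58 S1=62 S2=56 S3=0 blocked=[3]

Answer: S3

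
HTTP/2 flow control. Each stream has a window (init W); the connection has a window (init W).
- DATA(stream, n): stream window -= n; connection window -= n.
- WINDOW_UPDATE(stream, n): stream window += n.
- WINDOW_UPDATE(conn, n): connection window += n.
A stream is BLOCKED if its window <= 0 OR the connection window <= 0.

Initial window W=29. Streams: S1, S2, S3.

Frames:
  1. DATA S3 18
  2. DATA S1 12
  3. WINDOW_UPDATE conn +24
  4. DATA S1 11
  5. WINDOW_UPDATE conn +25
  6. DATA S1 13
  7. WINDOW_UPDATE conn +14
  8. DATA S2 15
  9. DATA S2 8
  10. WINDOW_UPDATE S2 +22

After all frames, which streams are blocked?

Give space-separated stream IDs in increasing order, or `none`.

Op 1: conn=11 S1=29 S2=29 S3=11 blocked=[]
Op 2: conn=-1 S1=17 S2=29 S3=11 blocked=[1, 2, 3]
Op 3: conn=23 S1=17 S2=29 S3=11 blocked=[]
Op 4: conn=12 S1=6 S2=29 S3=11 blocked=[]
Op 5: conn=37 S1=6 S2=29 S3=11 blocked=[]
Op 6: conn=24 S1=-7 S2=29 S3=11 blocked=[1]
Op 7: conn=38 S1=-7 S2=29 S3=11 blocked=[1]
Op 8: conn=23 S1=-7 S2=14 S3=11 blocked=[1]
Op 9: conn=15 S1=-7 S2=6 S3=11 blocked=[1]
Op 10: conn=15 S1=-7 S2=28 S3=11 blocked=[1]

Answer: S1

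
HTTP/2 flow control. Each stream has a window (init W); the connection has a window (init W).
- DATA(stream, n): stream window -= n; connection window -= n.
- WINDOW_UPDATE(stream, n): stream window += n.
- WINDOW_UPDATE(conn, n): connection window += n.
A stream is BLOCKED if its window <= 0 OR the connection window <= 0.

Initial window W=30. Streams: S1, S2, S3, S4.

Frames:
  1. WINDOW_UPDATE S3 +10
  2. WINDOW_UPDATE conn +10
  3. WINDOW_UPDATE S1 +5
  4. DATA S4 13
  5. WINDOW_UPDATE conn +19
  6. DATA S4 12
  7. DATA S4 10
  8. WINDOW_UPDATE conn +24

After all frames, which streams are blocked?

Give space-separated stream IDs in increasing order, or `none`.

Answer: S4

Derivation:
Op 1: conn=30 S1=30 S2=30 S3=40 S4=30 blocked=[]
Op 2: conn=40 S1=30 S2=30 S3=40 S4=30 blocked=[]
Op 3: conn=40 S1=35 S2=30 S3=40 S4=30 blocked=[]
Op 4: conn=27 S1=35 S2=30 S3=40 S4=17 blocked=[]
Op 5: conn=46 S1=35 S2=30 S3=40 S4=17 blocked=[]
Op 6: conn=34 S1=35 S2=30 S3=40 S4=5 blocked=[]
Op 7: conn=24 S1=35 S2=30 S3=40 S4=-5 blocked=[4]
Op 8: conn=48 S1=35 S2=30 S3=40 S4=-5 blocked=[4]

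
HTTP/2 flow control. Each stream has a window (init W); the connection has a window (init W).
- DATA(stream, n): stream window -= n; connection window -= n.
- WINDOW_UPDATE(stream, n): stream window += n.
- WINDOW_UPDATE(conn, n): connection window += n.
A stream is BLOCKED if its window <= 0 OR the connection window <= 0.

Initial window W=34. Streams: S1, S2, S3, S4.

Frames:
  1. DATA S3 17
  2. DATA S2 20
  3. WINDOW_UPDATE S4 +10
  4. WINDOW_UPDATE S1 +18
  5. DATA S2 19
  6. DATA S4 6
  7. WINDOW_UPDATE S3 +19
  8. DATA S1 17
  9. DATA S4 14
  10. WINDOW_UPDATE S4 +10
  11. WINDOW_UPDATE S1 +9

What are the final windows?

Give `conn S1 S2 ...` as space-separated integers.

Op 1: conn=17 S1=34 S2=34 S3=17 S4=34 blocked=[]
Op 2: conn=-3 S1=34 S2=14 S3=17 S4=34 blocked=[1, 2, 3, 4]
Op 3: conn=-3 S1=34 S2=14 S3=17 S4=44 blocked=[1, 2, 3, 4]
Op 4: conn=-3 S1=52 S2=14 S3=17 S4=44 blocked=[1, 2, 3, 4]
Op 5: conn=-22 S1=52 S2=-5 S3=17 S4=44 blocked=[1, 2, 3, 4]
Op 6: conn=-28 S1=52 S2=-5 S3=17 S4=38 blocked=[1, 2, 3, 4]
Op 7: conn=-28 S1=52 S2=-5 S3=36 S4=38 blocked=[1, 2, 3, 4]
Op 8: conn=-45 S1=35 S2=-5 S3=36 S4=38 blocked=[1, 2, 3, 4]
Op 9: conn=-59 S1=35 S2=-5 S3=36 S4=24 blocked=[1, 2, 3, 4]
Op 10: conn=-59 S1=35 S2=-5 S3=36 S4=34 blocked=[1, 2, 3, 4]
Op 11: conn=-59 S1=44 S2=-5 S3=36 S4=34 blocked=[1, 2, 3, 4]

Answer: -59 44 -5 36 34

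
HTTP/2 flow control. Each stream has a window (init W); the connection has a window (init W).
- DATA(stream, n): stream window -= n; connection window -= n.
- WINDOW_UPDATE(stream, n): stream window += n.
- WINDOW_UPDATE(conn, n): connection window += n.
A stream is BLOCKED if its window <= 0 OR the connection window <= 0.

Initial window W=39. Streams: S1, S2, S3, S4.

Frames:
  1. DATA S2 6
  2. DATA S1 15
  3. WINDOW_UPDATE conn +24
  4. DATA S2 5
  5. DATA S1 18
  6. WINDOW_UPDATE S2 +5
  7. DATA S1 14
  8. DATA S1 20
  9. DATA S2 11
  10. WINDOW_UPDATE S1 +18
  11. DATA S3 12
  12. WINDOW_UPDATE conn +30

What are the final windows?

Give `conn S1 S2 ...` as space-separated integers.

Op 1: conn=33 S1=39 S2=33 S3=39 S4=39 blocked=[]
Op 2: conn=18 S1=24 S2=33 S3=39 S4=39 blocked=[]
Op 3: conn=42 S1=24 S2=33 S3=39 S4=39 blocked=[]
Op 4: conn=37 S1=24 S2=28 S3=39 S4=39 blocked=[]
Op 5: conn=19 S1=6 S2=28 S3=39 S4=39 blocked=[]
Op 6: conn=19 S1=6 S2=33 S3=39 S4=39 blocked=[]
Op 7: conn=5 S1=-8 S2=33 S3=39 S4=39 blocked=[1]
Op 8: conn=-15 S1=-28 S2=33 S3=39 S4=39 blocked=[1, 2, 3, 4]
Op 9: conn=-26 S1=-28 S2=22 S3=39 S4=39 blocked=[1, 2, 3, 4]
Op 10: conn=-26 S1=-10 S2=22 S3=39 S4=39 blocked=[1, 2, 3, 4]
Op 11: conn=-38 S1=-10 S2=22 S3=27 S4=39 blocked=[1, 2, 3, 4]
Op 12: conn=-8 S1=-10 S2=22 S3=27 S4=39 blocked=[1, 2, 3, 4]

Answer: -8 -10 22 27 39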